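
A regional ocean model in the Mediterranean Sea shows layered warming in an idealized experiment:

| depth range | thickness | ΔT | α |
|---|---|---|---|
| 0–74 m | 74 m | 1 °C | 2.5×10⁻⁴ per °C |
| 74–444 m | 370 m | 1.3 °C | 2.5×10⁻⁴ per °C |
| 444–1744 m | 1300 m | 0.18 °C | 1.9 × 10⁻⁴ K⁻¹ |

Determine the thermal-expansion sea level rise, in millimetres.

about 183 mm

74 × 2.5×10⁻⁴ × 1 = 0.01850 m
Layer 2: 2.5×10⁻⁴ × 1.3 × 370 = 0.12025 m
Layer 3: 1.9×10⁻⁴ × 0.18 × 1300 = 0.04446 m
Δh = 0.01850 + 0.12025 + 0.04446 = 0.18321 m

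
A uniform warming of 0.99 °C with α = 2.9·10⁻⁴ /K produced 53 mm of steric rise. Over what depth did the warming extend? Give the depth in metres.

H = Δh/(αΔT) = 0.053 / (2.9×10⁻⁴ × 0.99) ≈ 184.6 m

185 m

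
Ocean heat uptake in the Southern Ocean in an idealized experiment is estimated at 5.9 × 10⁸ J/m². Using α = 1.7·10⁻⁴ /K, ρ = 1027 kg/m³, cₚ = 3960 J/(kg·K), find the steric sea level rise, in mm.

about 24.7 mm

Δh = αQ/(ρcₚ) = 1.7×10⁻⁴ × 5.9×10⁸ / (1027 × 3960) ≈ 0.024662 m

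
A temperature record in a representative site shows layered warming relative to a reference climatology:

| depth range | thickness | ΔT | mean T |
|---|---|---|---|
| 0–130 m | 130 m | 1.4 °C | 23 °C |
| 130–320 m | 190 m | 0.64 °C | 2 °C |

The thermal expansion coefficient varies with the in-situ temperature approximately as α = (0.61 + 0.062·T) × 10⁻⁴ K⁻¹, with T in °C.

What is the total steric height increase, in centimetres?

Δh = 4.6 cm

Layer 1: α = (0.61 + 0.062×23)×10⁻⁴ = 2.036×10⁻⁴ K⁻¹
Layer 2: α = (0.61 + 0.062×2)×10⁻⁴ = 0.734×10⁻⁴ K⁻¹
0–130 m: 2.036×10⁻⁴ × 130 × 1.4 = 0.0370552 m
130–320 m: 0.64 × 190 × 0.734×10⁻⁴ = 0.00892544 m
Δh = 0.0370552 + 0.00892544 = 0.04598064 m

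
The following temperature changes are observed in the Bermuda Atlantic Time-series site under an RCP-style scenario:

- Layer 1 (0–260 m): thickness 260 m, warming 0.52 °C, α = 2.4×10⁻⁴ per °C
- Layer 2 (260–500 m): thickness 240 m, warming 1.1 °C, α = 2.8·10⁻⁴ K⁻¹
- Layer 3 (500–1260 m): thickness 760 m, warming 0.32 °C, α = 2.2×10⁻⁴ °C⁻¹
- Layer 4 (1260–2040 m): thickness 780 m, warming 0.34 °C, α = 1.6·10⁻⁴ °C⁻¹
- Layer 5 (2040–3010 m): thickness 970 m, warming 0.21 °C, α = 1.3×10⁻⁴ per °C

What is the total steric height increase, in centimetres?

0.52 × 2.4×10⁻⁴ × 260 = 0.032448 m
Layer 2: 1.1 × 2.8×10⁻⁴ × 240 = 0.07392 m
500–1260 m: 760 × 0.32 × 2.2×10⁻⁴ = 0.053504 m
1260–2040 m: 780 × 0.34 × 1.6×10⁻⁴ = 0.042432 m
Layer 5: 0.21 × 1.3×10⁻⁴ × 970 = 0.026481 m
Δh = 0.032448 + 0.07392 + 0.053504 + 0.042432 + 0.026481 = 0.228785 m

about 22.9 cm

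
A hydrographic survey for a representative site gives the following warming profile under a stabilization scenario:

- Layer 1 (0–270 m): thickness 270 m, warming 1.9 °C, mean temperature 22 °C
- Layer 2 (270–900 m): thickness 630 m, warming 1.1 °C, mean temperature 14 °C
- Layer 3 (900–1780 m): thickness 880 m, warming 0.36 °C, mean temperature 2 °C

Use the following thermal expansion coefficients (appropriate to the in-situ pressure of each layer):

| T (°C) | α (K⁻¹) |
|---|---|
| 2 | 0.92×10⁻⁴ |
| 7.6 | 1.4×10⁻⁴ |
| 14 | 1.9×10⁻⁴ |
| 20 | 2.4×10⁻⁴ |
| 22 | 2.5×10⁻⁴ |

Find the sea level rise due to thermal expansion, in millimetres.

Layer 1 at 22 °C → α = 2.5×10⁻⁴ K⁻¹
Layer 2 at 14 °C → α = 1.9×10⁻⁴ K⁻¹
Layer 3 at 2 °C → α = 0.92×10⁻⁴ K⁻¹
0–270 m: 1.9 × 2.5×10⁻⁴ × 270 = 0.12825 m
270–900 m: 1.1 × 1.9×10⁻⁴ × 630 = 0.13167 m
900–1780 m: 0.36 × 0.92×10⁻⁴ × 880 = 0.0291456 m
Δh = 0.12825 + 0.13167 + 0.0291456 = 0.2890656 m

Δh = 289 mm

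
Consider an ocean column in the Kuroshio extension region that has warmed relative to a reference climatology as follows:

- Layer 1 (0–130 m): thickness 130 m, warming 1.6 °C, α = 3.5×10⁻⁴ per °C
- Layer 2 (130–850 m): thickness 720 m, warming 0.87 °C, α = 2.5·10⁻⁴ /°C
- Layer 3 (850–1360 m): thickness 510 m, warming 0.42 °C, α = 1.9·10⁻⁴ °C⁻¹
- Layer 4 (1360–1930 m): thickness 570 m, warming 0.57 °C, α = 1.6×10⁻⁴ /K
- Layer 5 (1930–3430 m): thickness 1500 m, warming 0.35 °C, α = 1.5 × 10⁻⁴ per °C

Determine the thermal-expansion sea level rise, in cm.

3.5×10⁻⁴ × 1.6 × 130 = 0.07280 m
2.5×10⁻⁴ × 720 × 0.87 = 0.15660 m
0.42 × 1.9×10⁻⁴ × 510 = 0.040698 m
1360–1930 m: 0.57 × 570 × 1.6×10⁻⁴ = 0.051984 m
0.35 × 1.5×10⁻⁴ × 1500 = 0.07875 m
Δh = 0.07280 + 0.15660 + 0.040698 + 0.051984 + 0.07875 = 0.400832 m ≈ 40.1 cm

40.1 cm of thermosteric rise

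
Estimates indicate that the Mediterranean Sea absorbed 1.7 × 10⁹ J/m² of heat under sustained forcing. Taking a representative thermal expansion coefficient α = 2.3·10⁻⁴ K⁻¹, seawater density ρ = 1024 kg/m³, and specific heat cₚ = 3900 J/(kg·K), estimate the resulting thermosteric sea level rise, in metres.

Δh ≈ 0.0979 m

Δh = αQ/(ρcₚ) = 2.3×10⁻⁴ × 1.7×10⁹ / (1024 × 3900) ≈ 0.097907 m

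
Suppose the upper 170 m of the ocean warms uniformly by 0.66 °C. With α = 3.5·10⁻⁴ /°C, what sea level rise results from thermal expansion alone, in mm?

Δh = αΔT·H = 3.5×10⁻⁴ × 0.66 × 170 = 0.03927 m

Δh ≈ 39.3 mm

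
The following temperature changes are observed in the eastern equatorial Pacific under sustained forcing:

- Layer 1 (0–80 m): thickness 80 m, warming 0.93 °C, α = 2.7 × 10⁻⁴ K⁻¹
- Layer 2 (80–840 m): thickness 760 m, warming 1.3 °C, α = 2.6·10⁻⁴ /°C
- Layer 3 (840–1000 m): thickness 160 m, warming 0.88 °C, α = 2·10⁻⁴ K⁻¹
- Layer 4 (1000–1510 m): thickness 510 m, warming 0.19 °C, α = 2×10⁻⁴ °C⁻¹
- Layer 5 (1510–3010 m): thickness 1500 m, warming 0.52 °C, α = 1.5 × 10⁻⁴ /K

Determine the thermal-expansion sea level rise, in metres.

Δh = 0.442 m

0–80 m: 2.7×10⁻⁴ × 0.93 × 80 = 0.020088 m
760 × 2.6×10⁻⁴ × 1.3 = 0.25688 m
Layer 3: 2×10⁻⁴ × 0.88 × 160 = 0.02816 m
Layer 4: 510 × 2×10⁻⁴ × 0.19 = 0.01938 m
1500 × 1.5×10⁻⁴ × 0.52 = 0.11700 m
Δh = 0.020088 + 0.25688 + 0.02816 + 0.01938 + 0.11700 = 0.441508 m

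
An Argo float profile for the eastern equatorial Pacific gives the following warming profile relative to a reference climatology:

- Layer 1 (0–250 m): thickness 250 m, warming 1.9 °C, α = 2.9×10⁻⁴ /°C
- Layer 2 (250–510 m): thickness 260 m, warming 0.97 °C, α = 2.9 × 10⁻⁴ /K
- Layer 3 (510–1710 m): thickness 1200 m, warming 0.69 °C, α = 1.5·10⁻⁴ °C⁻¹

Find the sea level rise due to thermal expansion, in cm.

0–250 m: 250 × 1.9 × 2.9×10⁻⁴ = 0.13775 m
250–510 m: 2.9×10⁻⁴ × 0.97 × 260 = 0.073138 m
1.5×10⁻⁴ × 1200 × 0.69 = 0.12420 m
Δh = 0.13775 + 0.073138 + 0.12420 = 0.335088 m ≈ 33.5 cm

about 33.5 cm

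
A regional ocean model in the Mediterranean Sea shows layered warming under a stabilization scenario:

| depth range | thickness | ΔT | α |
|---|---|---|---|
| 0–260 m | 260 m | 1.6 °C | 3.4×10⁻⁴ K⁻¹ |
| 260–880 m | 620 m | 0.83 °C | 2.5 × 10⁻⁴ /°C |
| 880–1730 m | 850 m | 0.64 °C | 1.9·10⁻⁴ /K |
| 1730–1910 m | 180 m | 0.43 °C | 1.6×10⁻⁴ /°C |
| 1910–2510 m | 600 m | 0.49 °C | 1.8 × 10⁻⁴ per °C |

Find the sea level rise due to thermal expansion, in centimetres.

44 cm of thermosteric rise

1.6 × 3.4×10⁻⁴ × 260 = 0.14144 m
Layer 2: 2.5×10⁻⁴ × 620 × 0.83 = 0.12865 m
880–1730 m: 1.9×10⁻⁴ × 850 × 0.64 = 0.10336 m
0.43 × 1.6×10⁻⁴ × 180 = 0.012384 m
1910–2510 m: 0.49 × 600 × 1.8×10⁻⁴ = 0.05292 m
Δh = 0.14144 + 0.12865 + 0.10336 + 0.012384 + 0.05292 = 0.438754 m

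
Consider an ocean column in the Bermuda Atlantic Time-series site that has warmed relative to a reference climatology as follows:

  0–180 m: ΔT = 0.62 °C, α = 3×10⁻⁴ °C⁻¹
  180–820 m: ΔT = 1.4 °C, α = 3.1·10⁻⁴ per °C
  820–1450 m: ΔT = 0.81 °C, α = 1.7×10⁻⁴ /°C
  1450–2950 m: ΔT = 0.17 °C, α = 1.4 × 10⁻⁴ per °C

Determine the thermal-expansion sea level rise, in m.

Layer 1: 0.62 × 180 × 3×10⁻⁴ = 0.03348 m
Layer 2: 1.4 × 3.1×10⁻⁴ × 640 = 0.27776 m
820–1450 m: 0.81 × 630 × 1.7×10⁻⁴ = 0.086751 m
Layer 4: 1.4×10⁻⁴ × 1500 × 0.17 = 0.03570 m
Δh = 0.03348 + 0.27776 + 0.086751 + 0.03570 = 0.433691 m

Δh = 0.434 m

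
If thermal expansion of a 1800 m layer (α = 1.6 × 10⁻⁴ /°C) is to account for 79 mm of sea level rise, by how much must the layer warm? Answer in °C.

ΔT = Δh/(αH) = 0.079 / (1.6×10⁻⁴ × 1800) ≈ 0.2743 °C

ΔT ≈ 0.274 °C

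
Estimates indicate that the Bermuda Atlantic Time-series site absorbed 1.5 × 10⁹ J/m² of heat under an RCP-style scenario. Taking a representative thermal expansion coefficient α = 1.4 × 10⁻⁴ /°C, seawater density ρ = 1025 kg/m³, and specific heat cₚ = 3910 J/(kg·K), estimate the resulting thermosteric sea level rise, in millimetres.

52 mm

Δh = αQ/(ρcₚ) = 1.4×10⁻⁴ × 1.5×10⁹ / (1025 × 3910) ≈ 0.052398 m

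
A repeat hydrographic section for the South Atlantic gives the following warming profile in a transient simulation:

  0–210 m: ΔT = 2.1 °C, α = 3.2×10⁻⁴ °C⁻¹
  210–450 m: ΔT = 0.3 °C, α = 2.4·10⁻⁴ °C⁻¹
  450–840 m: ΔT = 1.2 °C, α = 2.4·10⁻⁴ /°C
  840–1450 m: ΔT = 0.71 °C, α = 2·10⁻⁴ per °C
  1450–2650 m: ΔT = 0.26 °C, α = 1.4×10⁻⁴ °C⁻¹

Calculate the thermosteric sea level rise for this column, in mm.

0–210 m: 3.2×10⁻⁴ × 210 × 2.1 = 0.14112 m
0.3 × 2.4×10⁻⁴ × 240 = 0.01728 m
Layer 3: 2.4×10⁻⁴ × 1.2 × 390 = 0.11232 m
Layer 4: 2×10⁻⁴ × 0.71 × 610 = 0.08662 m
1.4×10⁻⁴ × 0.26 × 1200 = 0.04368 m
Δh = 0.14112 + 0.01728 + 0.11232 + 0.08662 + 0.04368 = 0.40102 m ≈ 401 mm

Δh = 401 mm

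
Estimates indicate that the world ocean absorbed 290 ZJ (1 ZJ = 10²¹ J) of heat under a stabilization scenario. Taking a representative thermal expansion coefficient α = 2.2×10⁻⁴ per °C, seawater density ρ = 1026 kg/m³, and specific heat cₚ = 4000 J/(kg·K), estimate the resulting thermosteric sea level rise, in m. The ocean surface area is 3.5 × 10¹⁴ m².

Δh = 0.044 m

Per unit area: Q = 290×10²¹ / (3.5×10¹⁴) ≈ 8.286×10⁸ J/m²
Δh = αQ/(ρcₚ) = 2.2×10⁻⁴ × 8.286×10⁸ / (1026 × 4000) ≈ 0.044418 m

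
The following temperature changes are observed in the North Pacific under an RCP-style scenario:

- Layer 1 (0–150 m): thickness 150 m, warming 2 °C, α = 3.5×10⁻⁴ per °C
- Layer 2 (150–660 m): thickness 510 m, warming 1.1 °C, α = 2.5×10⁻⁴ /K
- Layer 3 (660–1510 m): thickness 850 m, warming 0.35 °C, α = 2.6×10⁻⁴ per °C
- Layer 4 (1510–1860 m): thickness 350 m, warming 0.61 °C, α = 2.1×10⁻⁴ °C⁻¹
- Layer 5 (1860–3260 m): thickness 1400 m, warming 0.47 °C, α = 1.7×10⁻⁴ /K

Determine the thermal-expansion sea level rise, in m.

Layer 1: 150 × 2 × 3.5×10⁻⁴ = 0.10500 m
Layer 2: 510 × 1.1 × 2.5×10⁻⁴ = 0.14025 m
660–1510 m: 2.6×10⁻⁴ × 0.35 × 850 = 0.07735 m
1510–1860 m: 2.1×10⁻⁴ × 0.61 × 350 = 0.044835 m
Layer 5: 1400 × 1.7×10⁻⁴ × 0.47 = 0.11186 m
Δh = 0.10500 + 0.14025 + 0.07735 + 0.044835 + 0.11186 = 0.479295 m

Δh = 0.479 m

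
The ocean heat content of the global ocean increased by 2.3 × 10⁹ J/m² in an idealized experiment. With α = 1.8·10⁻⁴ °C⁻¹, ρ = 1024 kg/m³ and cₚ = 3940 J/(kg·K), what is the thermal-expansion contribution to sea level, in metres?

Δh = 0.103 m

Δh = αQ/(ρcₚ) = 1.8×10⁻⁴ × 2.3×10⁹ / (1024 × 3940) ≈ 0.10261 m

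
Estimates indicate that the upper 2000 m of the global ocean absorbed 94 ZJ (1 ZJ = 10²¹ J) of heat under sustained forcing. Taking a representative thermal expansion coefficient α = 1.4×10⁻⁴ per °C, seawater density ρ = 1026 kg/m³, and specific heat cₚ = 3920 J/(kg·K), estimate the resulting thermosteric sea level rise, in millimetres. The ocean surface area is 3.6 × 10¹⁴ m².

about 9.09 mm

Per unit area: Q = 94×10²¹ / (3.6×10¹⁴) ≈ 2.611×10⁸ J/m²
Δh = αQ/(ρcₚ) = 1.4×10⁻⁴ × 2.611×10⁸ / (1026 × 3920) ≈ 0.0090887 m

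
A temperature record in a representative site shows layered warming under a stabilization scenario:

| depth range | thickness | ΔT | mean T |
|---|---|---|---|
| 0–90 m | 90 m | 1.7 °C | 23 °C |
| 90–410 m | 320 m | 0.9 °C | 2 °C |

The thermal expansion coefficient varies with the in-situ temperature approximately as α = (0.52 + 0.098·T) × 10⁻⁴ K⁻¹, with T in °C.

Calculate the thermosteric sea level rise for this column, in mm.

Layer 1: α = (0.52 + 0.098×23)×10⁻⁴ = 2.774×10⁻⁴ K⁻¹
Layer 2: α = (0.52 + 0.098×2)×10⁻⁴ = 0.716×10⁻⁴ K⁻¹
0–90 m: 2.774×10⁻⁴ × 90 × 1.7 = 0.0424422 m
Layer 2: 0.716×10⁻⁴ × 320 × 0.9 = 0.0206208 m
Δh = 0.0424422 + 0.0206208 = 0.063063 m ≈ 63.1 mm

63.1 mm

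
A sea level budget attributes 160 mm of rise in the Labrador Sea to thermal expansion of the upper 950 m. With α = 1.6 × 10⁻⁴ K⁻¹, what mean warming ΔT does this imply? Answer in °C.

ΔT ≈ 1.05 °C

ΔT = Δh/(αH) = 0.16 / (1.6×10⁻⁴ × 950) ≈ 1.053 °C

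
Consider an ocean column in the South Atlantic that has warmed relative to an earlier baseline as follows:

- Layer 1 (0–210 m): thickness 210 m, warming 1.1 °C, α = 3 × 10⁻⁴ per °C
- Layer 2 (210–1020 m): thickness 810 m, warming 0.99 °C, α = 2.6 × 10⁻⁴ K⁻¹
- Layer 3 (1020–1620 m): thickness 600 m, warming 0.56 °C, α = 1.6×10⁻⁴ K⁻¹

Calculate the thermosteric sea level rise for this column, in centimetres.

3×10⁻⁴ × 210 × 1.1 = 0.06930 m
210–1020 m: 810 × 2.6×10⁻⁴ × 0.99 = 0.208494 m
1020–1620 m: 600 × 1.6×10⁻⁴ × 0.56 = 0.05376 m
Δh = 0.06930 + 0.208494 + 0.05376 = 0.331554 m

Δh ≈ 33 cm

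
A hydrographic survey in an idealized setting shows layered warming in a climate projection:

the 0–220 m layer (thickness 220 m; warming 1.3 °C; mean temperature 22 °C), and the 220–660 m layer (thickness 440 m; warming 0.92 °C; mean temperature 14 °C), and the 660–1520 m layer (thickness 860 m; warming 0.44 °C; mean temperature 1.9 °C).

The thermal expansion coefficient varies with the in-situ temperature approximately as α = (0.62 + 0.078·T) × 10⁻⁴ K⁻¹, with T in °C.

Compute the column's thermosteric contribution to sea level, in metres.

0.165 m of thermosteric rise

Layer 1: α = (0.62 + 0.078×22)×10⁻⁴ = 2.336×10⁻⁴ K⁻¹
Layer 2: α = (0.62 + 0.078×14)×10⁻⁴ = 1.712×10⁻⁴ K⁻¹
Layer 3: α = (0.62 + 0.078×1.9)×10⁻⁴ = 0.7682×10⁻⁴ K⁻¹
Layer 1: 2.336×10⁻⁴ × 1.3 × 220 = 0.0668096 m
Layer 2: 1.712×10⁻⁴ × 0.92 × 440 = 0.06930176 m
Layer 3: 860 × 0.7682×10⁻⁴ × 0.44 = 0.029068688 m
Δh = 0.0668096 + 0.06930176 + 0.029068688 = 0.165180048 m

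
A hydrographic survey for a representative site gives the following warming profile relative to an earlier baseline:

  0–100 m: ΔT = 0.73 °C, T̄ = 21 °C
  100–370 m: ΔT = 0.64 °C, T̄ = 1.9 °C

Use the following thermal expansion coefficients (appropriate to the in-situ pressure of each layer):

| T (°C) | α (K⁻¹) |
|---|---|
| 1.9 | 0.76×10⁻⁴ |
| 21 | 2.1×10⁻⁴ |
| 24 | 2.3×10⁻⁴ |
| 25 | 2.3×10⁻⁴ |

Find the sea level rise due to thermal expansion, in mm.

Layer 1 at 21 °C → α = 2.1×10⁻⁴ K⁻¹
Layer 2 at 1.9 °C → α = 0.76×10⁻⁴ K⁻¹
100 × 2.1×10⁻⁴ × 0.73 = 0.01533 m
Layer 2: 270 × 0.76×10⁻⁴ × 0.64 = 0.0131328 m
Δh = 0.01533 + 0.0131328 = 0.0284628 m ≈ 28.5 mm

Δh ≈ 28.5 mm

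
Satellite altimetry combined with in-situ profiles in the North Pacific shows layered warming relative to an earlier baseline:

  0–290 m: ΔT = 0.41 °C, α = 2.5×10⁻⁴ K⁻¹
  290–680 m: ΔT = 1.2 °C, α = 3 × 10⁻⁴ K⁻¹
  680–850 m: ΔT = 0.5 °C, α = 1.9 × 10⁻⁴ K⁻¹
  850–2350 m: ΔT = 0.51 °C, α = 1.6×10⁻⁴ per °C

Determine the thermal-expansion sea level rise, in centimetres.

Layer 1: 0.41 × 2.5×10⁻⁴ × 290 = 0.029725 m
3×10⁻⁴ × 390 × 1.2 = 0.14040 m
Layer 3: 170 × 0.5 × 1.9×10⁻⁴ = 0.01615 m
Layer 4: 0.51 × 1.6×10⁻⁴ × 1500 = 0.12240 m
Δh = 0.029725 + 0.14040 + 0.01615 + 0.12240 = 0.308675 m

30.9 cm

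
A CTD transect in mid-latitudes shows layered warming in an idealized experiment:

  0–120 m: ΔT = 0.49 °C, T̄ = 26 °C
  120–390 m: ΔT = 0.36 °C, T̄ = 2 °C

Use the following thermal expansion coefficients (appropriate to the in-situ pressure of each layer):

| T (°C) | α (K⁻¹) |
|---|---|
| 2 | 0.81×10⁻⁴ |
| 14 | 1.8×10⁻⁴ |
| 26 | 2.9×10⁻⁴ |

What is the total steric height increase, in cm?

2.49 cm of thermosteric rise

Layer 1 at 26 °C → α = 2.9×10⁻⁴ K⁻¹
Layer 2 at 2 °C → α = 0.81×10⁻⁴ K⁻¹
0–120 m: 2.9×10⁻⁴ × 120 × 0.49 = 0.017052 m
Layer 2: 270 × 0.36 × 0.81×10⁻⁴ = 0.0078732 m
Δh = 0.017052 + 0.0078732 = 0.0249252 m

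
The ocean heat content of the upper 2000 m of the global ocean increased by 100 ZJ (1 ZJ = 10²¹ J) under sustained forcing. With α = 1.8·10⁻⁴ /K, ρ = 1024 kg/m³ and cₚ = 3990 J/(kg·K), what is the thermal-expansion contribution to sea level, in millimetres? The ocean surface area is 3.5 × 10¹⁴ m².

Per unit area: Q = 100×10²¹ / (3.5×10¹⁴) ≈ 2.857×10⁸ J/m²
Δh = αQ/(ρcₚ) = 1.8×10⁻⁴ × 2.857×10⁸ / (1024 × 3990) ≈ 0.012587 m

12.6 mm of thermosteric rise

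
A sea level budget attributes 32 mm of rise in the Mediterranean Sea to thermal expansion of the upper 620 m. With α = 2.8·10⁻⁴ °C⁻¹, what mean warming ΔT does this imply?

about 0.18 °C

ΔT = Δh/(αH) = 0.032 / (2.8×10⁻⁴ × 620) ≈ 0.1843 °C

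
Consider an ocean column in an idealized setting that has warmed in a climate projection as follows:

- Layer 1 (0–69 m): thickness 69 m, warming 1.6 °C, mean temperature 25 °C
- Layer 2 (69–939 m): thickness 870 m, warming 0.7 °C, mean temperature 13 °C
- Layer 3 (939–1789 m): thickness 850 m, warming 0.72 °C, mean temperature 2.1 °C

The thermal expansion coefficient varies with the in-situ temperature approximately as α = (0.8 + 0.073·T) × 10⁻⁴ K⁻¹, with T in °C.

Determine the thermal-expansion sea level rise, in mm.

about 194 mm

Layer 1: α = (0.8 + 0.073×25)×10⁻⁴ = 2.625×10⁻⁴ K⁻¹
Layer 2: α = (0.8 + 0.073×13)×10⁻⁴ = 1.749×10⁻⁴ K⁻¹
Layer 3: α = (0.8 + 0.073×2.1)×10⁻⁴ = 0.9533×10⁻⁴ K⁻¹
0–69 m: 1.6 × 69 × 2.625×10⁻⁴ = 0.02898 m
69–939 m: 870 × 0.7 × 1.749×10⁻⁴ = 0.1065141 m
Layer 3: 850 × 0.9533×10⁻⁴ × 0.72 = 0.05834196 m
Δh = 0.02898 + 0.1065141 + 0.05834196 = 0.19383606 m ≈ 194 mm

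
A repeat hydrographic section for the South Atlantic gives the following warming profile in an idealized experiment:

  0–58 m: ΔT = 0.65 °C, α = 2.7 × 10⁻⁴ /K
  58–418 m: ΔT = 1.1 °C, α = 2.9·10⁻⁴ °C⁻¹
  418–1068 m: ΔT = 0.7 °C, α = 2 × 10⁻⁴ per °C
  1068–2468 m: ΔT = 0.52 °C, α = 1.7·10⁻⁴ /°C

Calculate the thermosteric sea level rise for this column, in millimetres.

58 × 0.65 × 2.7×10⁻⁴ = 0.010179 m
360 × 2.9×10⁻⁴ × 1.1 = 0.11484 m
418–1068 m: 0.7 × 2×10⁻⁴ × 650 = 0.09100 m
Layer 4: 1.7×10⁻⁴ × 1400 × 0.52 = 0.12376 m
Δh = 0.010179 + 0.11484 + 0.09100 + 0.12376 = 0.339779 m ≈ 340 mm

340 mm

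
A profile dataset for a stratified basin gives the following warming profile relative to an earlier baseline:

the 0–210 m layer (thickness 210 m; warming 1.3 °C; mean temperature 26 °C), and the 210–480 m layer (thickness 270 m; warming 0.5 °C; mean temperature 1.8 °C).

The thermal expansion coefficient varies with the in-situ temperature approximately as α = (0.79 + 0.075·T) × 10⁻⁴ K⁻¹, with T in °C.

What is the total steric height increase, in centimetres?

Layer 1: α = (0.79 + 0.075×26)×10⁻⁴ = 2.74×10⁻⁴ K⁻¹
Layer 2: α = (0.79 + 0.075×1.8)×10⁻⁴ = 0.925×10⁻⁴ K⁻¹
0–210 m: 2.74×10⁻⁴ × 1.3 × 210 = 0.074802 m
210–480 m: 0.5 × 0.925×10⁻⁴ × 270 = 0.0124875 m
Δh = 0.074802 + 0.0124875 = 0.0872895 m

about 8.73 cm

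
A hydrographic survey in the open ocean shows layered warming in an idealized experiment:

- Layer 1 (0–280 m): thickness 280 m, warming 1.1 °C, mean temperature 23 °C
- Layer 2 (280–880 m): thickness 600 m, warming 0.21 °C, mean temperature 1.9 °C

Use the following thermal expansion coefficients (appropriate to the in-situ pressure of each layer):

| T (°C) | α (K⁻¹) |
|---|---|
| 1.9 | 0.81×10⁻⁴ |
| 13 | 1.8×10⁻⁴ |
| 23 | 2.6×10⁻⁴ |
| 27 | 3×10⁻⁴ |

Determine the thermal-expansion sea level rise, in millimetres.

Δh ≈ 90.3 mm

Layer 1 at 23 °C → α = 2.6×10⁻⁴ K⁻¹
Layer 2 at 1.9 °C → α = 0.81×10⁻⁴ K⁻¹
Layer 1: 1.1 × 280 × 2.6×10⁻⁴ = 0.08008 m
Layer 2: 0.81×10⁻⁴ × 0.21 × 600 = 0.010206 m
Δh = 0.08008 + 0.010206 = 0.090286 m ≈ 90.3 mm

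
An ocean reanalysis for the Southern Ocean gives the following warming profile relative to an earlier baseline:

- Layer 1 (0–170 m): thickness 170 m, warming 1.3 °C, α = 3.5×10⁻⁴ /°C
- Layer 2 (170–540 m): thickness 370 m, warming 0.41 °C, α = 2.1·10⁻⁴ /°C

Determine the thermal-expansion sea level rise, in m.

about 0.11 m

0–170 m: 1.3 × 170 × 3.5×10⁻⁴ = 0.07735 m
170–540 m: 370 × 0.41 × 2.1×10⁻⁴ = 0.031857 m
Δh = 0.07735 + 0.031857 = 0.109207 m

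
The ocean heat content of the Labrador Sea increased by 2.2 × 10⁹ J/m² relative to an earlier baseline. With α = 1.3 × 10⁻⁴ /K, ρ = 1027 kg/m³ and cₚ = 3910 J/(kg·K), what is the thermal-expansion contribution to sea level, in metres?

Δh = 0.0712 m

Δh = αQ/(ρcₚ) = 1.3×10⁻⁴ × 2.2×10⁹ / (1027 × 3910) ≈ 0.071223 m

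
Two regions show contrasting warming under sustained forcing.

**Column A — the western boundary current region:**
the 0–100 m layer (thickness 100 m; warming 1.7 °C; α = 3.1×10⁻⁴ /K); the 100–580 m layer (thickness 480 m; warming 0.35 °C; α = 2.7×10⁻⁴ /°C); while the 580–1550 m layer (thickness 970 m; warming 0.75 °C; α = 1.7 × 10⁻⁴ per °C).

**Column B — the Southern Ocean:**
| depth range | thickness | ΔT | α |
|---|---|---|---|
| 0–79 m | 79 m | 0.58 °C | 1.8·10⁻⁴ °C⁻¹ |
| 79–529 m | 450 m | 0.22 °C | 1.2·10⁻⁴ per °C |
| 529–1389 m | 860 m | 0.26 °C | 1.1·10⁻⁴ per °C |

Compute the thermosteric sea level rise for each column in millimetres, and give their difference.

A 0–100 m: 1.7 × 100 × 3.1×10⁻⁴ = 0.05270 m
A 100–580 m: 2.7×10⁻⁴ × 0.35 × 480 = 0.04536 m
A 1.7×10⁻⁴ × 970 × 0.75 = 0.123675 m
A total: 0.221735 m
B Layer 1: 1.8×10⁻⁴ × 0.58 × 79 = 0.0082476 m
B 450 × 0.22 × 1.2×10⁻⁴ = 0.01188 m
B 529–1389 m: 1.1×10⁻⁴ × 0.26 × 860 = 0.024596 m
B total: 0.0447236 m
Difference: 0.221735 − 0.0447236 = 0.1770114 m

Δh_A ≈ 220 mm, Δh_B ≈ 45 mm; difference ≈ 180 mm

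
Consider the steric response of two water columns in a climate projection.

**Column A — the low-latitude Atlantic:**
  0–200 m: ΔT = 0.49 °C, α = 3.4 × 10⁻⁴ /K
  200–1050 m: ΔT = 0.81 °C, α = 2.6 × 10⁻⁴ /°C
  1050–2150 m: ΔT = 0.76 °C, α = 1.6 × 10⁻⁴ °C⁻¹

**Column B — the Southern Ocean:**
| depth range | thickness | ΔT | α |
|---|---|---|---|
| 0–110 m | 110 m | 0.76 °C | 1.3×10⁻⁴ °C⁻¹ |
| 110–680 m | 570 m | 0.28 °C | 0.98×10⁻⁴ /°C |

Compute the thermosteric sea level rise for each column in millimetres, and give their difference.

A 0–200 m: 3.4×10⁻⁴ × 200 × 0.49 = 0.03332 m
A 2.6×10⁻⁴ × 850 × 0.81 = 0.17901 m
A 1100 × 0.76 × 1.6×10⁻⁴ = 0.13376 m
A total: 0.34609 m
B 0.76 × 110 × 1.3×10⁻⁴ = 0.010868 m
B Layer 2: 0.98×10⁻⁴ × 570 × 0.28 = 0.0156408 m
B total: 0.0265088 m
Difference: 0.34609 − 0.0265088 = 0.3195812 m

A: 350 mm; B: 27 mm; difference 320 mm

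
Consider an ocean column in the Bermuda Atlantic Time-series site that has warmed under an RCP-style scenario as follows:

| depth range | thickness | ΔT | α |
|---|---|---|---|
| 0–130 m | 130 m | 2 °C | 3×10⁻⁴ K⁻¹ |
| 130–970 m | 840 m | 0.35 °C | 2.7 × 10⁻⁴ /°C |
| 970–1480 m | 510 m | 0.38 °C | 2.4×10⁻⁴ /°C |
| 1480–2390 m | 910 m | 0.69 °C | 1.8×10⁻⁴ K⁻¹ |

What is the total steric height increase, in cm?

about 32 cm

0–130 m: 3×10⁻⁴ × 2 × 130 = 0.07800 m
130–970 m: 2.7×10⁻⁴ × 0.35 × 840 = 0.07938 m
Layer 3: 0.38 × 2.4×10⁻⁴ × 510 = 0.046512 m
Layer 4: 0.69 × 910 × 1.8×10⁻⁴ = 0.113022 m
Δh = 0.07800 + 0.07938 + 0.046512 + 0.113022 = 0.316914 m ≈ 32 cm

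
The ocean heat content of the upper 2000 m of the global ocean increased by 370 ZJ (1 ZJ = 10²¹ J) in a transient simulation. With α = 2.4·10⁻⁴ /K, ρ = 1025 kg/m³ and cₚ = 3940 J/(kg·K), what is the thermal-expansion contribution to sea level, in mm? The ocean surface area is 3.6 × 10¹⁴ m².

Per unit area: Q = 370×10²¹ / (3.6×10¹⁴) ≈ 1.028×10⁹ J/m²
Δh = αQ/(ρcₚ) = 2.4×10⁻⁴ × 1.028×10⁹ / (1025 × 3940) ≈ 0.061092 m

Δh = 61.1 mm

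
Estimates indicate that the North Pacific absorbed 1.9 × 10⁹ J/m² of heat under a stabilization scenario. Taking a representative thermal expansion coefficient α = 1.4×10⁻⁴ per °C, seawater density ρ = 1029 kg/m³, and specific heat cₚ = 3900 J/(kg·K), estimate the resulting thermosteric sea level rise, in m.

Δh = αQ/(ρcₚ) = 1.4×10⁻⁴ × 1.9×10⁹ / (1029 × 3900) ≈ 0.066283 m

0.0663 m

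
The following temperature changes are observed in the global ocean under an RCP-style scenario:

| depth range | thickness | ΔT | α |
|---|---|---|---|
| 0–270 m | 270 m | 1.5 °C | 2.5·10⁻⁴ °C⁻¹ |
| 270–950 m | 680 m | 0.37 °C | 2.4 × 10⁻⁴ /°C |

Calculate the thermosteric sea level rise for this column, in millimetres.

160 mm

Layer 1: 270 × 2.5×10⁻⁴ × 1.5 = 0.10125 m
270–950 m: 680 × 0.37 × 2.4×10⁻⁴ = 0.060384 m
Δh = 0.10125 + 0.060384 = 0.161634 m ≈ 160 mm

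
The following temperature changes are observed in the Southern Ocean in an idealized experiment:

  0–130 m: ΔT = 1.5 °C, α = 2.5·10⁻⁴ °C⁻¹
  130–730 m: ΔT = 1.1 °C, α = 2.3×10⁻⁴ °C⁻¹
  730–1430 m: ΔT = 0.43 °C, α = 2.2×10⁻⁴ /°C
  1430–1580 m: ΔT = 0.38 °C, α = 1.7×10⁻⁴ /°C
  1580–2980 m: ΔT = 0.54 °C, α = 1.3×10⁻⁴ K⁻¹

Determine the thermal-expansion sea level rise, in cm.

Layer 1: 2.5×10⁻⁴ × 1.5 × 130 = 0.04875 m
130–730 m: 600 × 1.1 × 2.3×10⁻⁴ = 0.15180 m
0.43 × 700 × 2.2×10⁻⁴ = 0.06622 m
1430–1580 m: 0.38 × 1.7×10⁻⁴ × 150 = 0.00969 m
1400 × 0.54 × 1.3×10⁻⁴ = 0.09828 m
Δh = 0.04875 + 0.15180 + 0.06622 + 0.00969 + 0.09828 = 0.37474 m

Δh = 37.5 cm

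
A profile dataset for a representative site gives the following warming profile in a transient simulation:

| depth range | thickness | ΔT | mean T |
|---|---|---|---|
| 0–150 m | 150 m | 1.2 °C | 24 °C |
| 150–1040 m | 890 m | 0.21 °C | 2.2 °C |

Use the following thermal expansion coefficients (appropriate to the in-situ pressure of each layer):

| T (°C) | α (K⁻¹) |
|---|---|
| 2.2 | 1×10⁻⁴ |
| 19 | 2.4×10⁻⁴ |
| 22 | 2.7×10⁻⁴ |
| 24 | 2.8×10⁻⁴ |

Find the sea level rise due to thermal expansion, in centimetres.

Layer 1 at 24 °C → α = 2.8×10⁻⁴ K⁻¹
Layer 2 at 2.2 °C → α = 1×10⁻⁴ K⁻¹
Layer 1: 1.2 × 150 × 2.8×10⁻⁴ = 0.05040 m
150–1040 m: 890 × 0.21 × 1×10⁻⁴ = 0.01869 m
Δh = 0.05040 + 0.01869 = 0.06909 m

6.9 cm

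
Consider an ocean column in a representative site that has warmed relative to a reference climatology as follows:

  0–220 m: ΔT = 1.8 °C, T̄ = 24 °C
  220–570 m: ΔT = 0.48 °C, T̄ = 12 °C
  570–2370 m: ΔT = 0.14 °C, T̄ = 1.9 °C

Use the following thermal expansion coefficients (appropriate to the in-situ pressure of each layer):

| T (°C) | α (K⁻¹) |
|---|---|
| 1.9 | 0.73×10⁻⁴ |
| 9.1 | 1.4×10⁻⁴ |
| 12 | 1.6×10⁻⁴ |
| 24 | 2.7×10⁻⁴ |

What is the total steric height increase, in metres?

Layer 1 at 24 °C → α = 2.7×10⁻⁴ K⁻¹
Layer 2 at 12 °C → α = 1.6×10⁻⁴ K⁻¹
Layer 3 at 1.9 °C → α = 0.73×10⁻⁴ K⁻¹
0–220 m: 2.7×10⁻⁴ × 1.8 × 220 = 0.10692 m
220–570 m: 0.48 × 350 × 1.6×10⁻⁴ = 0.02688 m
1800 × 0.14 × 0.73×10⁻⁴ = 0.018396 m
Δh = 0.10692 + 0.02688 + 0.018396 = 0.152196 m

Δh = 0.152 m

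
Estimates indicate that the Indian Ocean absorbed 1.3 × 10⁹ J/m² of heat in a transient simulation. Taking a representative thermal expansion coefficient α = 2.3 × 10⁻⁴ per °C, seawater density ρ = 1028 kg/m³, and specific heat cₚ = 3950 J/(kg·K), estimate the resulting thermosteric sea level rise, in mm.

Δh = αQ/(ρcₚ) = 2.3×10⁻⁴ × 1.3×10⁹ / (1028 × 3950) ≈ 0.073634 m

Δh ≈ 73.6 mm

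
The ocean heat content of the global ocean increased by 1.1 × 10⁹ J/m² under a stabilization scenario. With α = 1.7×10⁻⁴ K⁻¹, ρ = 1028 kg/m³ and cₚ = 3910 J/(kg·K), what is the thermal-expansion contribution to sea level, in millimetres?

Δh = αQ/(ρcₚ) = 1.7×10⁻⁴ × 1.1×10⁹ / (1028 × 3910) ≈ 0.046523 m

Δh ≈ 46.5 mm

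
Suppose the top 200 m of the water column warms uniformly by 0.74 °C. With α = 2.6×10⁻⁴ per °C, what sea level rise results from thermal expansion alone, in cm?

Δh = αΔT·H = 2.6×10⁻⁴ × 0.74 × 200 = 0.03848 m

3.85 cm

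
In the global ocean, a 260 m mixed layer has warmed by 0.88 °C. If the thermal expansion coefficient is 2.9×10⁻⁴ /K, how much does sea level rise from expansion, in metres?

0.066 m

Δh = αΔT·H = 2.9×10⁻⁴ × 0.88 × 260 = 0.066352 m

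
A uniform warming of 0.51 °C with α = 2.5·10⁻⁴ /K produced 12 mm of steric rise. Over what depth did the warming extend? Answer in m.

94.1 m

H = Δh/(αΔT) = 0.012 / (2.5×10⁻⁴ × 0.51) ≈ 94.12 m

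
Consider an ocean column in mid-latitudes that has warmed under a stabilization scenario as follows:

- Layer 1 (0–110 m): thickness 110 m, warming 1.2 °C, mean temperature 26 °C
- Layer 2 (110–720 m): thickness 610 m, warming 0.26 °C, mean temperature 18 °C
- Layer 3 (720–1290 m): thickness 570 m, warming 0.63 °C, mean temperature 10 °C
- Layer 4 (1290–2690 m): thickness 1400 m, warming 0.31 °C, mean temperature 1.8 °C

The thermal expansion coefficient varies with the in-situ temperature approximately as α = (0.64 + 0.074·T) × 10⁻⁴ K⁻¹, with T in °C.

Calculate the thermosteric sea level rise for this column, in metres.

Δh ≈ 0.148 m

Layer 1: α = (0.64 + 0.074×26)×10⁻⁴ = 2.564×10⁻⁴ K⁻¹
Layer 2: α = (0.64 + 0.074×18)×10⁻⁴ = 1.972×10⁻⁴ K⁻¹
Layer 3: α = (0.64 + 0.074×10)×10⁻⁴ = 1.38×10⁻⁴ K⁻¹
Layer 4: α = (0.64 + 0.074×1.8)×10⁻⁴ = 0.7732×10⁻⁴ K⁻¹
Layer 1: 110 × 2.564×10⁻⁴ × 1.2 = 0.0338448 m
Layer 2: 0.26 × 610 × 1.972×10⁻⁴ = 0.03127592 m
720–1290 m: 570 × 0.63 × 1.38×10⁻⁴ = 0.0495558 m
1290–2690 m: 0.31 × 0.7732×10⁻⁴ × 1400 = 0.03355688 m
Δh = 0.0338448 + 0.03127592 + 0.0495558 + 0.03355688 = 0.1482334 m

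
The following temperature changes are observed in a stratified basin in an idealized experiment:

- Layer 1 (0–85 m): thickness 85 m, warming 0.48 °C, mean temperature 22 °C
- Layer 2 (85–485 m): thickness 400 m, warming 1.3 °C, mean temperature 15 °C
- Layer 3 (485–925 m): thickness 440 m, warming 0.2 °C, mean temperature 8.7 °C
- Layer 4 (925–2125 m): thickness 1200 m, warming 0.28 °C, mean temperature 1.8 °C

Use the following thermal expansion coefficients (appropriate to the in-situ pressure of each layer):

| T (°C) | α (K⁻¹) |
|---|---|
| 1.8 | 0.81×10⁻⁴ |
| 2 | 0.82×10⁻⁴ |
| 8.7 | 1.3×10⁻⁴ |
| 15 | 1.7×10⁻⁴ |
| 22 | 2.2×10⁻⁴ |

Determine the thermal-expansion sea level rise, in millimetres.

about 140 mm

Layer 1 at 22 °C → α = 2.2×10⁻⁴ K⁻¹
Layer 2 at 15 °C → α = 1.7×10⁻⁴ K⁻¹
Layer 3 at 8.7 °C → α = 1.3×10⁻⁴ K⁻¹
Layer 4 at 1.8 °C → α = 0.81×10⁻⁴ K⁻¹
85 × 0.48 × 2.2×10⁻⁴ = 0.008976 m
85–485 m: 1.7×10⁻⁴ × 400 × 1.3 = 0.08840 m
485–925 m: 440 × 1.3×10⁻⁴ × 0.2 = 0.01144 m
1200 × 0.28 × 0.81×10⁻⁴ = 0.027216 m
Δh = 0.008976 + 0.08840 + 0.01144 + 0.027216 = 0.136032 m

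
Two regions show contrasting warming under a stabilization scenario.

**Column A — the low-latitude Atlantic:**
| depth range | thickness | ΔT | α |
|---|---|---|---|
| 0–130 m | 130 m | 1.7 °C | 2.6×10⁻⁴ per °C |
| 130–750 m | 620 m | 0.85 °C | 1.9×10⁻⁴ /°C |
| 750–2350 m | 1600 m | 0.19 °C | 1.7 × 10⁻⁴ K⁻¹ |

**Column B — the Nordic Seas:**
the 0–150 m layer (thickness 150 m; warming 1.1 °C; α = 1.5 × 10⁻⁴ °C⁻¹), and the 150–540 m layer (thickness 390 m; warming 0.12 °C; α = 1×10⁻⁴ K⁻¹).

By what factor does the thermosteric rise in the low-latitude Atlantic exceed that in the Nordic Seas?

A 0–130 m: 130 × 2.6×10⁻⁴ × 1.7 = 0.05746 m
A Layer 2: 1.9×10⁻⁴ × 620 × 0.85 = 0.10013 m
A 750–2350 m: 1600 × 0.19 × 1.7×10⁻⁴ = 0.05168 m
A total: 0.20927 m
B 1.5×10⁻⁴ × 150 × 1.1 = 0.02475 m
B 390 × 1×10⁻⁴ × 0.12 = 0.00468 m
B total: 0.02943 m
Ratio: 0.20927 / 0.02943 ≈ 7.111

a factor of 7.11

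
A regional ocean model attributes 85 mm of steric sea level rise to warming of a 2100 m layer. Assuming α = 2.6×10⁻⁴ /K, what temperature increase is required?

ΔT ≈ 0.156 °C

ΔT = Δh/(αH) = 0.085 / (2.6×10⁻⁴ × 2100) ≈ 0.1557 °C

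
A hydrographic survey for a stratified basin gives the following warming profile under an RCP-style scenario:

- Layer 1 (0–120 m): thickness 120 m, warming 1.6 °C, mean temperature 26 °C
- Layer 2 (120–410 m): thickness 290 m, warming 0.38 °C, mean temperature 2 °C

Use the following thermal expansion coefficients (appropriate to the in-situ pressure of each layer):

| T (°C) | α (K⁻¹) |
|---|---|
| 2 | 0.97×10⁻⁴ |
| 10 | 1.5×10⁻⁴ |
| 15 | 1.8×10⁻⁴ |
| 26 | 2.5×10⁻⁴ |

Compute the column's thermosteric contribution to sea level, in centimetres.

5.87 cm of thermosteric rise

Layer 1 at 26 °C → α = 2.5×10⁻⁴ K⁻¹
Layer 2 at 2 °C → α = 0.97×10⁻⁴ K⁻¹
0–120 m: 2.5×10⁻⁴ × 120 × 1.6 = 0.04800 m
0.97×10⁻⁴ × 0.38 × 290 = 0.0106894 m
Δh = 0.04800 + 0.0106894 = 0.0586894 m ≈ 5.87 cm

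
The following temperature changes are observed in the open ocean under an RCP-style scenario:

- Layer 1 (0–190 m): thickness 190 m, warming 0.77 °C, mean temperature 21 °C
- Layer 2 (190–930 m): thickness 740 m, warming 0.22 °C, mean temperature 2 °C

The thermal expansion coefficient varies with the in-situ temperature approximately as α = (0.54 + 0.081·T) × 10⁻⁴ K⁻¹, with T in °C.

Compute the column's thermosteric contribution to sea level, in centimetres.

Layer 1: α = (0.54 + 0.081×21)×10⁻⁴ = 2.241×10⁻⁴ K⁻¹
Layer 2: α = (0.54 + 0.081×2)×10⁻⁴ = 0.702×10⁻⁴ K⁻¹
0–190 m: 2.241×10⁻⁴ × 190 × 0.77 = 0.03278583 m
190–930 m: 740 × 0.702×10⁻⁴ × 0.22 = 0.01142856 m
Δh = 0.03278583 + 0.01142856 = 0.04421439 m

Δh = 4.42 cm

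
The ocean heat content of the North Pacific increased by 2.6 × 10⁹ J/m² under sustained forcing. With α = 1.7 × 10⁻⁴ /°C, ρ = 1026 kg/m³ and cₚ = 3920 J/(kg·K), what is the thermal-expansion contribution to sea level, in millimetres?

Δh = 110 mm

Δh = αQ/(ρcₚ) = 1.7×10⁻⁴ × 2.6×10⁹ / (1026 × 3920) ≈ 0.10990 m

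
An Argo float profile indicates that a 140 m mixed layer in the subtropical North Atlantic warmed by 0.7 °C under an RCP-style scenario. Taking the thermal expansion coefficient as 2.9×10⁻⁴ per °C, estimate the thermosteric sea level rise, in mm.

Δh ≈ 28.4 mm

Δh = αΔT·H = 2.9×10⁻⁴ × 0.7 × 140 = 0.02842 m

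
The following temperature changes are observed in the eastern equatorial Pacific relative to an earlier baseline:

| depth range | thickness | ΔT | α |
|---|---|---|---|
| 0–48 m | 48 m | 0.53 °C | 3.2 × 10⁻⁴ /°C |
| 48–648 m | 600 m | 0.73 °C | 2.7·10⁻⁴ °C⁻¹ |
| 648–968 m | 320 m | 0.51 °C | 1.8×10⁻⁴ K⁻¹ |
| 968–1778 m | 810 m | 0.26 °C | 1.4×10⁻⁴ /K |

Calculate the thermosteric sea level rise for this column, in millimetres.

Layer 1: 48 × 0.53 × 3.2×10⁻⁴ = 0.0081408 m
0.73 × 2.7×10⁻⁴ × 600 = 0.11826 m
1.8×10⁻⁴ × 320 × 0.51 = 0.029376 m
0.26 × 1.4×10⁻⁴ × 810 = 0.029484 m
Δh = 0.0081408 + 0.11826 + 0.029376 + 0.029484 = 0.1852608 m ≈ 185 mm

about 185 mm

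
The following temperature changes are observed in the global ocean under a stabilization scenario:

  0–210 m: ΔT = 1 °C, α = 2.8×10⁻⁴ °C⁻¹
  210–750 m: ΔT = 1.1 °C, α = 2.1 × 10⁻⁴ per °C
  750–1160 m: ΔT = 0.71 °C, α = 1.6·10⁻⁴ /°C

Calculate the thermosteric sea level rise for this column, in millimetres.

210 × 2.8×10⁻⁴ × 1 = 0.05880 m
540 × 1.1 × 2.1×10⁻⁴ = 0.12474 m
0.71 × 410 × 1.6×10⁻⁴ = 0.046576 m
Δh = 0.05880 + 0.12474 + 0.046576 = 0.230116 m

230 mm of thermosteric rise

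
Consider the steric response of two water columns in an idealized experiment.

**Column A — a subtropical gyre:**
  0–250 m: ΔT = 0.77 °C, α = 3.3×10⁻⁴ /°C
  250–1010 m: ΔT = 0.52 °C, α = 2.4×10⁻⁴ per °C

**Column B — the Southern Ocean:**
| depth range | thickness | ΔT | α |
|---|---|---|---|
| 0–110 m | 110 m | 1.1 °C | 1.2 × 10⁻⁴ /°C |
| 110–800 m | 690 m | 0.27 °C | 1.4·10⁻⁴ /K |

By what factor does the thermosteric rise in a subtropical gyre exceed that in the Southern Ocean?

A 0.77 × 250 × 3.3×10⁻⁴ = 0.063525 m
A 250–1010 m: 0.52 × 2.4×10⁻⁴ × 760 = 0.094848 m
A total: 0.158373 m
B 0–110 m: 1.2×10⁻⁴ × 1.1 × 110 = 0.01452 m
B 690 × 1.4×10⁻⁴ × 0.27 = 0.026082 m
B total: 0.040602 m
Ratio: 0.158373 / 0.040602 ≈ 3.901

a factor of 3.9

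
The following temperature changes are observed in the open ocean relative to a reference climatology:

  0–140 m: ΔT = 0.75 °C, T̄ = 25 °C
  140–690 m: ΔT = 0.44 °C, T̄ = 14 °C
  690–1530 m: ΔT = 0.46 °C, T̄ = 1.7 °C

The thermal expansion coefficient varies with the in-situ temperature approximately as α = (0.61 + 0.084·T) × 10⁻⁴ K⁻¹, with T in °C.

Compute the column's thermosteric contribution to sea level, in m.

Δh = 0.101 m

Layer 1: α = (0.61 + 0.084×25)×10⁻⁴ = 2.71×10⁻⁴ K⁻¹
Layer 2: α = (0.61 + 0.084×14)×10⁻⁴ = 1.786×10⁻⁴ K⁻¹
Layer 3: α = (0.61 + 0.084×1.7)×10⁻⁴ = 0.7528×10⁻⁴ K⁻¹
2.71×10⁻⁴ × 0.75 × 140 = 0.028455 m
140–690 m: 1.786×10⁻⁴ × 0.44 × 550 = 0.0432212 m
690–1530 m: 840 × 0.46 × 0.7528×10⁻⁴ = 0.029088192 m
Δh = 0.028455 + 0.0432212 + 0.029088192 = 0.100764392 m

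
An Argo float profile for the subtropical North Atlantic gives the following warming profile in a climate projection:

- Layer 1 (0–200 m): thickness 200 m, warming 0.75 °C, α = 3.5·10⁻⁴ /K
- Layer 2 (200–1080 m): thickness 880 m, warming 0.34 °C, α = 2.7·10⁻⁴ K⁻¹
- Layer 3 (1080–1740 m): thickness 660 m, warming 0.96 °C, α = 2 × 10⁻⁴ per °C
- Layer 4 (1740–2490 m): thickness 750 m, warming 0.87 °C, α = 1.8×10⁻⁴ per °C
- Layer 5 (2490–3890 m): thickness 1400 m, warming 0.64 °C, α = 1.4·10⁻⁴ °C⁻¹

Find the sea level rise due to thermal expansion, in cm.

Layer 1: 3.5×10⁻⁴ × 0.75 × 200 = 0.05250 m
880 × 2.7×10⁻⁴ × 0.34 = 0.080784 m
Layer 3: 660 × 2×10⁻⁴ × 0.96 = 0.12672 m
1.8×10⁻⁴ × 750 × 0.87 = 0.11745 m
1.4×10⁻⁴ × 1400 × 0.64 = 0.12544 m
Δh = 0.05250 + 0.080784 + 0.12672 + 0.11745 + 0.12544 = 0.502894 m ≈ 50.3 cm

50.3 cm of thermosteric rise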